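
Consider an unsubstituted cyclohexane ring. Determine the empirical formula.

Atom tally by fragment:
  cyclohexane ring core → C:6 H:12
Element totals:
  C: 6
  H: 12
Molecular formula: C6H12.
gcd of subscripts = 6; dividing each by 6:
  C: 6/6 = 1
  H: 12/6 = 2

CH2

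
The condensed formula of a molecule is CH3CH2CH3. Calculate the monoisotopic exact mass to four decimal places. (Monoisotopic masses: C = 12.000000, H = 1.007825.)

44.0626

Atom tally by fragment:
  CH3 → C:1 H:3
  CH2 → C:1 H:2
  CH3 → C:1 H:3
Element totals:
  C: 3
  H: 8
Molecular formula: C3H8.
  M = 3(12.0) + 8(1.007825)
    = 36.000000 + 8.062600 = 44.062600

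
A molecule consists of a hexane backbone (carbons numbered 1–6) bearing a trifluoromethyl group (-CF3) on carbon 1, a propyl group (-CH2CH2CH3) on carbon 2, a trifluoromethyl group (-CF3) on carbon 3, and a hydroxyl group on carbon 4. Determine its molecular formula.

Atom tally by fragment:
  F3CCH2 → C:2 H:2 F:3
  CH(CH2CH2CH3) → C:4 H:8
  CH(CF3) → C:2 H:1 F:3
  CH(OH) → C:1 H:2 O:1
  CH2 → C:1 H:2
  CH3 → C:1 H:3
Element totals:
  C: 11
  H: 18
  F: 6
  O: 1

C11H18F6O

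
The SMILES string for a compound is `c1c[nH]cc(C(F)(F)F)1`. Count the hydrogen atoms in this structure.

Atom tally by fragment:
  pyrrole ring core → C:4 H:5 N:1
  (− 1 ring H displaced by substituents)
  + CF3 → C:1 F:3
Element totals:
  C: 5
  H: 4
  F: 3
  N: 1

4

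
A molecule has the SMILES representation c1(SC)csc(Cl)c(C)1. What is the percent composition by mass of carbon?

40.33%

Atom tally by fragment:
  thiophene ring core → C:4 H:4 S:1
  (− 3 ring H displaced by substituents)
  + SCH3 → C:1 H:3 S:1
  + Cl → Cl:1
  + CH3 → C:1 H:3
Element totals:
  C: 6
  H: 7
  Cl: 1
  S: 2
Molecular formula: C6H7ClS2.
Molar mass = 178.692 g/mol.
Mass from C: 6 × 12.011 = 72.066 g/mol.
%C = 72.066 / 178.692 × 100 = 40.33%.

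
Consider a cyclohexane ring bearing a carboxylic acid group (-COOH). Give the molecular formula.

C7H12O2

Atom tally by fragment:
  cyclohexane ring core → C:6 H:12
  (− 1 ring H displaced by substituents)
  + COOH → C:1 H:1 O:2
Element totals:
  C: 7
  H: 12
  O: 2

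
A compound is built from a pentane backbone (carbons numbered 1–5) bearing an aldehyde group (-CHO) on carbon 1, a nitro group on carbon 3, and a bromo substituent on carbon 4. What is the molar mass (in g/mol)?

Atom tally by fragment:
  OHCCH2 → C:2 H:3 O:1
  CH2 → C:1 H:2
  CH(NO2) → C:1 H:1 N:1 O:2
  CH(Br) → C:1 H:1 Br:1
  CH3 → C:1 H:3
Element totals:
  C: 6
  H: 10
  Br: 1
  N: 1
  O: 3
Molecular formula: C6H10BrNO3.
  M = 6(12.011) + 10(1.008) + 79.904 + 14.007 + 3(15.999)
    = 72.066 + 10.080 + 79.904 + 14.007 + 47.997 = 224.054

224.05 g/mol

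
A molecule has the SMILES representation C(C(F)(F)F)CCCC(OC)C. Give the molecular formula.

Atom tally by fragment:
  F3CCH2 → C:2 H:2 F:3
  CH2 → C:1 H:2
  CH2 → C:1 H:2
  CH2 → C:1 H:2
  CH(OCH3) → C:2 H:4 O:1
  CH3 → C:1 H:3
Element totals:
  C: 8
  H: 15
  F: 3
  O: 1

C8H15F3O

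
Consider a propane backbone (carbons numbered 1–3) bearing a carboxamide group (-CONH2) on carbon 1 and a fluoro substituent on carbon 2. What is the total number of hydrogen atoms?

Atom tally by fragment:
  H2NOCCH2 → C:2 H:4 O:1 N:1
  CH(F) → C:1 H:1 F:1
  CH3 → C:1 H:3
Element totals:
  C: 4
  H: 8
  F: 1
  N: 1
  O: 1

8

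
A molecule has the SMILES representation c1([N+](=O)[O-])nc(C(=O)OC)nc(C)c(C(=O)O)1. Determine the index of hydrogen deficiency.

7

Atom tally by fragment:
  pyrimidine ring core → C:4 H:4 N:2
  (− 4 ring H displaced by substituents)
  + NO2 → N:1 O:2
  + COOCH3 → C:2 H:3 O:2
  + CH3 → C:1 H:3
  + COOH → C:1 H:1 O:2
Element totals:
  C: 8
  H: 7
  N: 3
  O: 6
Molecular formula: C8H7N3O6.
DoU = (2C + 2 + N − H − X) / 2 = (2·8 + 2 + 3 − 7 − 0) / 2 = 7.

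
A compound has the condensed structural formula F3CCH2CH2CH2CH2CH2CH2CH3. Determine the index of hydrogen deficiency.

Atom tally by fragment:
  F3CCH2 → C:2 H:2 F:3
  CH2 → C:1 H:2
  CH2 → C:1 H:2
  CH2 → C:1 H:2
  CH2 → C:1 H:2
  CH2 → C:1 H:2
  CH3 → C:1 H:3
Element totals:
  C: 8
  H: 15
  F: 3
Molecular formula: C8H15F3.
DoU = (2C + 2 + N − H − X) / 2 = (2·8 + 2 + 0 − 15 − 3) / 2 = 0.

0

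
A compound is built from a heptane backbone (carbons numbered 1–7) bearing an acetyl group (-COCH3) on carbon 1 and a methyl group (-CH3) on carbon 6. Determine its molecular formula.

Atom tally by fragment:
  CH3COCH2 → C:3 H:5 O:1
  CH2 → C:1 H:2
  CH2 → C:1 H:2
  CH2 → C:1 H:2
  CH2 → C:1 H:2
  CH(CH3) → C:2 H:4
  CH3 → C:1 H:3
Element totals:
  C: 10
  H: 20
  O: 1

C10H20O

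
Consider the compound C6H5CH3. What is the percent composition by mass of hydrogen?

8.75%

Atom tally by fragment:
  benzene ring core → C:6 H:6
  (− 1 ring H displaced by substituents)
  + CH3 → C:1 H:3
Element totals:
  C: 7
  H: 8
Molecular formula: C7H8.
Molar mass = 92.141 g/mol.
Mass from H: 8 × 1.008 = 8.064 g/mol.
%H = 8.064 / 92.141 × 100 = 8.75%.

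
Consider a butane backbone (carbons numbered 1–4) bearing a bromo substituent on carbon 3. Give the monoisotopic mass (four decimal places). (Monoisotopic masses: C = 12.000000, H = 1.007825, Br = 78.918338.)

Atom tally by fragment:
  CH3 → C:1 H:3
  CH2 → C:1 H:2
  CH(Br) → C:1 H:1 Br:1
  CH3 → C:1 H:3
Element totals:
  C: 4
  H: 9
  Br: 1
Molecular formula: C4H9Br.
  M = 4(12.0) + 9(1.007825) + 78.918338
    = 48.000000 + 9.070425 + 78.918338 = 135.988763

135.9888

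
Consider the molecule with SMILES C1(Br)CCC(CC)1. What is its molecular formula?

Atom tally by fragment:
  cyclobutane ring core → C:4 H:8
  (− 2 ring H displaced by substituents)
  + Br → Br:1
  + C2H5 → C:2 H:5
Element totals:
  C: 6
  H: 11
  Br: 1

C6H11Br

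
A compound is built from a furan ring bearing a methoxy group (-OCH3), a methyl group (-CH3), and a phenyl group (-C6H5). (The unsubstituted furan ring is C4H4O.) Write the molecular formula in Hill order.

Atom tally by fragment:
  furan ring core → C:4 H:4 O:1
  (− 3 ring H displaced by substituents)
  + OCH3 → C:1 H:3 O:1
  + CH3 → C:1 H:3
  + C6H5 → C:6 H:5
Element totals:
  C: 12
  H: 12
  O: 2

C12H12O2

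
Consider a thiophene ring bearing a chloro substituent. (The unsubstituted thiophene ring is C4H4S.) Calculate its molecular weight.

Atom tally by fragment:
  thiophene ring core → C:4 H:4 S:1
  (− 1 ring H displaced by substituents)
  + Cl → Cl:1
Element totals:
  C: 4
  H: 3
  Cl: 1
  S: 1
Molecular formula: C4H3ClS.
  M = 4(12.011) + 3(1.008) + 35.45 + 32.06
    = 48.044 + 3.024 + 35.450 + 32.060 = 118.578

118.58 g/mol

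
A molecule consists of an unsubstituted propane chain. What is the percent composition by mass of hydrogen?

18.29%

Atom tally by fragment:
  CH3 → C:1 H:3
  CH2 → C:1 H:2
  CH3 → C:1 H:3
Element totals:
  C: 3
  H: 8
Molecular formula: C3H8.
Molar mass = 44.097 g/mol.
Mass from H: 8 × 1.008 = 8.064 g/mol.
%H = 8.064 / 44.097 × 100 = 18.29%.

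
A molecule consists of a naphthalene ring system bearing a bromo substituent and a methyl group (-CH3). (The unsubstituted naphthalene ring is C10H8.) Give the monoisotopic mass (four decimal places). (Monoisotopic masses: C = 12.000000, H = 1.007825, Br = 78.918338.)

Atom tally by fragment:
  naphthalene ring system core → C:10 H:8
  (− 2 ring H displaced by substituents)
  + Br → Br:1
  + CH3 → C:1 H:3
Element totals:
  C: 11
  H: 9
  Br: 1
Molecular formula: C11H9Br.
  M = 11(12.0) + 9(1.007825) + 78.918338
    = 132.000000 + 9.070425 + 78.918338 = 219.988763

219.9888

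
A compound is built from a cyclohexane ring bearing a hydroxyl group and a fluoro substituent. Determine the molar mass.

118.15 g/mol

Atom tally by fragment:
  cyclohexane ring core → C:6 H:12
  (− 2 ring H displaced by substituents)
  + OH → O:1 H:1
  + F → F:1
Element totals:
  C: 6
  H: 11
  F: 1
  O: 1
Molecular formula: C6H11FO.
  M = 6(12.011) + 11(1.008) + 18.998 + 15.999
    = 72.066 + 11.088 + 18.998 + 15.999 = 118.151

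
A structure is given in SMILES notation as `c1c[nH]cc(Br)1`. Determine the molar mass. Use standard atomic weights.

145.99 g/mol

Atom tally by fragment:
  pyrrole ring core → C:4 H:5 N:1
  (− 1 ring H displaced by substituents)
  + Br → Br:1
Element totals:
  C: 4
  H: 4
  Br: 1
  N: 1
Molecular formula: C4H4BrN.
  M = 4(12.011) + 4(1.008) + 79.904 + 14.007
    = 48.044 + 4.032 + 79.904 + 14.007 = 145.987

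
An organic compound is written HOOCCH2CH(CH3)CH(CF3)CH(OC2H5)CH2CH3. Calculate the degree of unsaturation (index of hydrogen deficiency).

1

Atom tally by fragment:
  HOOCCH2 → C:2 H:3 O:2
  CH(CH3) → C:2 H:4
  CH(CF3) → C:2 H:1 F:3
  CH(OC2H5) → C:3 H:6 O:1
  CH2 → C:1 H:2
  CH3 → C:1 H:3
Element totals:
  C: 11
  H: 19
  F: 3
  O: 3
Molecular formula: C11H19F3O3.
DoU = (2C + 2 + N − H − X) / 2 = (2·11 + 2 + 0 − 19 − 3) / 2 = 1.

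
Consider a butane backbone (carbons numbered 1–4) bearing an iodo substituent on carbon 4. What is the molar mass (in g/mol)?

Atom tally by fragment:
  CH3 → C:1 H:3
  CH2 → C:1 H:2
  CH2 → C:1 H:2
  CH2I → C:1 H:2 I:1
Element totals:
  C: 4
  H: 9
  I: 1
Molecular formula: C4H9I.
  M = 4(12.011) + 9(1.008) + 126.904
    = 48.044 + 9.072 + 126.904 = 184.020

184.02 g/mol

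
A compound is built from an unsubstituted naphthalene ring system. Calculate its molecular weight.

Atom tally by fragment:
  naphthalene ring system core → C:10 H:8
Element totals:
  C: 10
  H: 8
Molecular formula: C10H8.
  M = 10(12.011) + 8(1.008)
    = 120.110 + 8.064 = 128.174

128.17 g/mol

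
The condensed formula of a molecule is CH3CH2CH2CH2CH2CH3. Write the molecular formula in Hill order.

C6H14

Element totals:
  C: 6
  H: 14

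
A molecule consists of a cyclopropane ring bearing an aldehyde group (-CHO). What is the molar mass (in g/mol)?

70.09 g/mol

Atom tally by fragment:
  cyclopropane ring core → C:3 H:6
  (− 1 ring H displaced by substituents)
  + CHO → C:1 H:1 O:1
Element totals:
  C: 4
  H: 6
  O: 1
Molecular formula: C4H6O.
  M = 4(12.011) + 6(1.008) + 15.999
    = 48.044 + 6.048 + 15.999 = 70.091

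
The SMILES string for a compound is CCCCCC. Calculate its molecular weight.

Atom tally by fragment:
  CH3 → C:1 H:3
  CH2 → C:1 H:2
  CH2 → C:1 H:2
  CH2 → C:1 H:2
  CH2 → C:1 H:2
  CH3 → C:1 H:3
Element totals:
  C: 6
  H: 14
Molecular formula: C6H14.
  M = 6(12.011) + 14(1.008)
    = 72.066 + 14.112 = 86.178

86.18 g/mol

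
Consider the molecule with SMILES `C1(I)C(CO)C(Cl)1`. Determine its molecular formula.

C4H6ClIO

Atom tally by fragment:
  cyclopropane ring core → C:3 H:6
  (− 3 ring H displaced by substituents)
  + I → I:1
  + CH2OH → C:1 H:3 O:1
  + Cl → Cl:1
Element totals:
  C: 4
  H: 6
  Cl: 1
  I: 1
  O: 1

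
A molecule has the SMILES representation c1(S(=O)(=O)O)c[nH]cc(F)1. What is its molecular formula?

Atom tally by fragment:
  pyrrole ring core → C:4 H:5 N:1
  (− 2 ring H displaced by substituents)
  + SO3H → S:1 O:3 H:1
  + F → F:1
Element totals:
  C: 4
  H: 4
  F: 1
  N: 1
  O: 3
  S: 1

C4H4FNO3S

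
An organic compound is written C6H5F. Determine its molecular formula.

C6H5F

Atom tally by fragment:
  benzene ring core → C:6 H:6
  (− 1 ring H displaced by substituents)
  + F → F:1
Element totals:
  C: 6
  H: 5
  F: 1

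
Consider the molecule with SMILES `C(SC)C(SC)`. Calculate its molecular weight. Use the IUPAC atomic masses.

Atom tally by fragment:
  CH3SCH2 → C:2 H:5 S:1
  CH2SCH3 → C:2 H:5 S:1
Element totals:
  C: 4
  H: 10
  S: 2
Molecular formula: C4H10S2.
  M = 4(12.011) + 10(1.008) + 2(32.06)
    = 48.044 + 10.080 + 64.120 = 122.244

122.24 g/mol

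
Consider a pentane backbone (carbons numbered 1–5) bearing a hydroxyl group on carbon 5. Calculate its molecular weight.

Atom tally by fragment:
  CH3 → C:1 H:3
  CH2 → C:1 H:2
  CH2 → C:1 H:2
  CH2 → C:1 H:2
  CH2OH → C:1 H:3 O:1
Element totals:
  C: 5
  H: 12
  O: 1
Molecular formula: C5H12O.
  M = 5(12.011) + 12(1.008) + 15.999
    = 60.055 + 12.096 + 15.999 = 88.150

88.15 g/mol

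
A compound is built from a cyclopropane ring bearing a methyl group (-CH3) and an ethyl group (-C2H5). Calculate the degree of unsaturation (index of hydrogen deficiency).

Atom tally by fragment:
  cyclopropane ring core → C:3 H:6
  (− 2 ring H displaced by substituents)
  + CH3 → C:1 H:3
  + C2H5 → C:2 H:5
Element totals:
  C: 6
  H: 12
Molecular formula: C6H12.
DoU = (2C + 2 + N − H − X) / 2 = (2·6 + 2 + 0 − 12 − 0) / 2 = 1.

1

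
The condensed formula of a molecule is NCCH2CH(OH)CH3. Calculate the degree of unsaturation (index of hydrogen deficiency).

Atom tally by fragment:
  NCCH2 → C:2 H:2 N:1
  CH(OH) → C:1 H:2 O:1
  CH3 → C:1 H:3
Element totals:
  C: 4
  H: 7
  N: 1
  O: 1
Molecular formula: C4H7NO.
DoU = (2C + 2 + N − H − X) / 2 = (2·4 + 2 + 1 − 7 − 0) / 2 = 2.

2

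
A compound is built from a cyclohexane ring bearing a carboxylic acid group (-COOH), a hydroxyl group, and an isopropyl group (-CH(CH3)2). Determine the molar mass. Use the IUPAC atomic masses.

186.25 g/mol

Atom tally by fragment:
  cyclohexane ring core → C:6 H:12
  (− 3 ring H displaced by substituents)
  + COOH → C:1 H:1 O:2
  + OH → O:1 H:1
  + CH(CH3)2 → C:3 H:7
Element totals:
  C: 10
  H: 18
  O: 3
Molecular formula: C10H18O3.
  M = 10(12.011) + 18(1.008) + 3(15.999)
    = 120.110 + 18.144 + 47.997 = 186.251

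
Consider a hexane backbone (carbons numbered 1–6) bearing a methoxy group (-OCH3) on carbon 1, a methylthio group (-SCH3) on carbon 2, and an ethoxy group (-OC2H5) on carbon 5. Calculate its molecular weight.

206.34 g/mol

Atom tally by fragment:
  CH3OCH2 → C:2 H:5 O:1
  CH(SCH3) → C:2 H:4 S:1
  CH2 → C:1 H:2
  CH2 → C:1 H:2
  CH(OC2H5) → C:3 H:6 O:1
  CH3 → C:1 H:3
Element totals:
  C: 10
  H: 22
  O: 2
  S: 1
Molecular formula: C10H22O2S.
  M = 10(12.011) + 22(1.008) + 2(15.999) + 32.06
    = 120.110 + 22.176 + 31.998 + 32.060 = 206.344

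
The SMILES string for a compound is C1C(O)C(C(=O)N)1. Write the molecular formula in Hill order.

Atom tally by fragment:
  cyclopropane ring core → C:3 H:6
  (− 2 ring H displaced by substituents)
  + OH → O:1 H:1
  + CONH2 → C:1 H:2 O:1 N:1
Element totals:
  C: 4
  H: 7
  N: 1
  O: 2

C4H7NO2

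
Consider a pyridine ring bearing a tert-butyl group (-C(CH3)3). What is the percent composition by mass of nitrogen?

10.36%

Atom tally by fragment:
  pyridine ring core → C:5 H:5 N:1
  (− 1 ring H displaced by substituents)
  + C(CH3)3 → C:4 H:9
Element totals:
  C: 9
  H: 13
  N: 1
Molecular formula: C9H13N.
Molar mass = 135.210 g/mol.
Mass from N: 1 × 14.007 = 14.007 g/mol.
%N = 14.007 / 135.210 × 100 = 10.36%.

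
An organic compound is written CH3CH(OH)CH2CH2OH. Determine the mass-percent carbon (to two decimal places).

53.31%

Atom tally by fragment:
  CH3 → C:1 H:3
  CH(OH) → C:1 H:2 O:1
  CH2CH2OH → C:2 H:5 O:1
Element totals:
  C: 4
  H: 10
  O: 2
Molecular formula: C4H10O2.
Molar mass = 90.122 g/mol.
Mass from C: 4 × 12.011 = 48.044 g/mol.
%C = 48.044 / 90.122 × 100 = 53.31%.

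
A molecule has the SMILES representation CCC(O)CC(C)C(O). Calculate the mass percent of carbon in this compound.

63.60%

Atom tally by fragment:
  CH3 → C:1 H:3
  CH2 → C:1 H:2
  CH(OH) → C:1 H:2 O:1
  CH2 → C:1 H:2
  CH(CH3) → C:2 H:4
  CH2OH → C:1 H:3 O:1
Element totals:
  C: 7
  H: 16
  O: 2
Molecular formula: C7H16O2.
Molar mass = 132.203 g/mol.
Mass from C: 7 × 12.011 = 84.077 g/mol.
%C = 84.077 / 132.203 × 100 = 63.60%.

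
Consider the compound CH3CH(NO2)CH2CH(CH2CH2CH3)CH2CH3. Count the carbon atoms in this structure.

Atom tally by fragment:
  CH3 → C:1 H:3
  CH(NO2) → C:1 H:1 N:1 O:2
  CH2 → C:1 H:2
  CH(CH2CH2CH3) → C:4 H:8
  CH2 → C:1 H:2
  CH3 → C:1 H:3
Element totals:
  C: 9
  H: 19
  N: 1
  O: 2

9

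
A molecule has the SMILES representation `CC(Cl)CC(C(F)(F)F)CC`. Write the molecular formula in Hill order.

Atom tally by fragment:
  CH3 → C:1 H:3
  CH(Cl) → C:1 H:1 Cl:1
  CH2 → C:1 H:2
  CH(CF3) → C:2 H:1 F:3
  CH2 → C:1 H:2
  CH3 → C:1 H:3
Element totals:
  C: 7
  H: 12
  Cl: 1
  F: 3

C7H12ClF3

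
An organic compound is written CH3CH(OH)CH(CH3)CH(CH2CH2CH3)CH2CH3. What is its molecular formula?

Atom tally by fragment:
  CH3 → C:1 H:3
  CH(OH) → C:1 H:2 O:1
  CH(CH3) → C:2 H:4
  CH(CH2CH2CH3) → C:4 H:8
  CH2 → C:1 H:2
  CH3 → C:1 H:3
Element totals:
  C: 10
  H: 22
  O: 1

C10H22O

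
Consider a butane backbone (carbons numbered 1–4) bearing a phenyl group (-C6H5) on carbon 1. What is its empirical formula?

C5H7

Atom tally by fragment:
  C6H5CH2 → C:7 H:7
  CH2 → C:1 H:2
  CH2 → C:1 H:2
  CH3 → C:1 H:3
Element totals:
  C: 10
  H: 14
Molecular formula: C10H14.
gcd of subscripts = 2; dividing each by 2:
  C: 10/2 = 5
  H: 14/2 = 7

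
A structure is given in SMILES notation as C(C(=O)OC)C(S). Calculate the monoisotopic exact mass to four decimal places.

Atom tally by fragment:
  CH3OOCCH2 → C:3 H:5 O:2
  CH2SH → C:1 H:3 S:1
Element totals:
  C: 4
  H: 8
  O: 2
  S: 1
Molecular formula: C4H8O2S.
  M = 4(12.0) + 8(1.007825) + 2(15.994915) + 31.972071
    = 48.000000 + 8.062600 + 31.989830 + 31.972071 = 120.024501

120.0245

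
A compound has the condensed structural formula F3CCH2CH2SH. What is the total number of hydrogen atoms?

5

Atom tally by fragment:
  F3CCH2 → C:2 H:2 F:3
  CH2SH → C:1 H:3 S:1
Element totals:
  C: 3
  H: 5
  F: 3
  S: 1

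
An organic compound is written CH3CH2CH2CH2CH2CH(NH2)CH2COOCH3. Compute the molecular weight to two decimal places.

173.26 g/mol

Atom tally by fragment:
  CH3 → C:1 H:3
  CH2 → C:1 H:2
  CH2 → C:1 H:2
  CH2 → C:1 H:2
  CH2 → C:1 H:2
  CH(NH2) → C:1 H:3 N:1
  CH2COOCH3 → C:3 H:5 O:2
Element totals:
  C: 9
  H: 19
  N: 1
  O: 2
Molecular formula: C9H19NO2.
  M = 9(12.011) + 19(1.008) + 14.007 + 2(15.999)
    = 108.099 + 19.152 + 14.007 + 31.998 = 173.256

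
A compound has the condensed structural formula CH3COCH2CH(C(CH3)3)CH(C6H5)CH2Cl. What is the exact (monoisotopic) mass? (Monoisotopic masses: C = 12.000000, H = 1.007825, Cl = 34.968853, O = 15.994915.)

266.1437

Atom tally by fragment:
  CH3COCH2 → C:3 H:5 O:1
  CH(C(CH3)3) → C:5 H:10
  CH(C6H5) → C:7 H:6
  CH2Cl → C:1 H:2 Cl:1
Element totals:
  C: 16
  H: 23
  Cl: 1
  O: 1
Molecular formula: C16H23ClO.
  M = 16(12.0) + 23(1.007825) + 34.968853 + 15.994915
    = 192.000000 + 23.179975 + 34.968853 + 15.994915 = 266.143743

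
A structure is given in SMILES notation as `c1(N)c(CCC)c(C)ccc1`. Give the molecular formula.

C10H15N

Atom tally by fragment:
  benzene ring core → C:6 H:6
  (− 3 ring H displaced by substituents)
  + NH2 → N:1 H:2
  + CH2CH2CH3 → C:3 H:7
  + CH3 → C:1 H:3
Element totals:
  C: 10
  H: 15
  N: 1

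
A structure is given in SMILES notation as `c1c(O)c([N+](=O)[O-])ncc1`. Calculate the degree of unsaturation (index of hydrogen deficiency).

Atom tally by fragment:
  pyridine ring core → C:5 H:5 N:1
  (− 2 ring H displaced by substituents)
  + OH → O:1 H:1
  + NO2 → N:1 O:2
Element totals:
  C: 5
  H: 4
  N: 2
  O: 3
Molecular formula: C5H4N2O3.
DoU = (2C + 2 + N − H − X) / 2 = (2·5 + 2 + 2 − 4 − 0) / 2 = 5.

5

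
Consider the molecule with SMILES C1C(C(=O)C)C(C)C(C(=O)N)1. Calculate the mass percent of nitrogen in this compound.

9.03%

Atom tally by fragment:
  cyclobutane ring core → C:4 H:8
  (− 3 ring H displaced by substituents)
  + COCH3 → C:2 H:3 O:1
  + CH3 → C:1 H:3
  + CONH2 → C:1 H:2 O:1 N:1
Element totals:
  C: 8
  H: 13
  N: 1
  O: 2
Molecular formula: C8H13NO2.
Molar mass = 155.197 g/mol.
Mass from N: 1 × 14.007 = 14.007 g/mol.
%N = 14.007 / 155.197 × 100 = 9.03%.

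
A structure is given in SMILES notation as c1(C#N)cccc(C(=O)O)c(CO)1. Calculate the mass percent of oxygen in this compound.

27.09%

Atom tally by fragment:
  benzene ring core → C:6 H:6
  (− 3 ring H displaced by substituents)
  + CN → C:1 N:1
  + COOH → C:1 H:1 O:2
  + CH2OH → C:1 H:3 O:1
Element totals:
  C: 9
  H: 7
  N: 1
  O: 3
Molecular formula: C9H7NO3.
Molar mass = 177.159 g/mol.
Mass from O: 3 × 15.999 = 47.997 g/mol.
%O = 47.997 / 177.159 × 100 = 27.09%.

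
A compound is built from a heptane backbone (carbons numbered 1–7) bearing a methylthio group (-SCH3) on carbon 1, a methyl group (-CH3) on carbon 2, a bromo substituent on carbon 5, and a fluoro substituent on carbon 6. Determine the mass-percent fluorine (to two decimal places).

7.39%

Atom tally by fragment:
  CH3SCH2 → C:2 H:5 S:1
  CH(CH3) → C:2 H:4
  CH2 → C:1 H:2
  CH2 → C:1 H:2
  CH(Br) → C:1 H:1 Br:1
  CH(F) → C:1 H:1 F:1
  CH3 → C:1 H:3
Element totals:
  C: 9
  H: 18
  Br: 1
  F: 1
  S: 1
Molecular formula: C9H18BrFS.
Molar mass = 257.205 g/mol.
Mass from F: 1 × 18.998 = 18.998 g/mol.
%F = 18.998 / 257.205 × 100 = 7.39%.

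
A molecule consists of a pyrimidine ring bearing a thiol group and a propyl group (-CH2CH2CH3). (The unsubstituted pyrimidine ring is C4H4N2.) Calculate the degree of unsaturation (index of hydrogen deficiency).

4

Atom tally by fragment:
  pyrimidine ring core → C:4 H:4 N:2
  (− 2 ring H displaced by substituents)
  + SH → S:1 H:1
  + CH2CH2CH3 → C:3 H:7
Element totals:
  C: 7
  H: 10
  N: 2
  S: 1
Molecular formula: C7H10N2S.
DoU = (2C + 2 + N − H − X) / 2 = (2·7 + 2 + 2 − 10 − 0) / 2 = 4.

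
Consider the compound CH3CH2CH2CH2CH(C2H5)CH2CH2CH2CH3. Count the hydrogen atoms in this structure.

24

Atom tally by fragment:
  CH3 → C:1 H:3
  CH2 → C:1 H:2
  CH2 → C:1 H:2
  CH2 → C:1 H:2
  CH(C2H5) → C:3 H:6
  CH2 → C:1 H:2
  CH2 → C:1 H:2
  CH2 → C:1 H:2
  CH3 → C:1 H:3
Element totals:
  C: 11
  H: 24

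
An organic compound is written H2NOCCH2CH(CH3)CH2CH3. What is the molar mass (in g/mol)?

Atom tally by fragment:
  H2NOCCH2 → C:2 H:4 O:1 N:1
  CH(CH3) → C:2 H:4
  CH2 → C:1 H:2
  CH3 → C:1 H:3
Element totals:
  C: 6
  H: 13
  N: 1
  O: 1
Molecular formula: C6H13NO.
  M = 6(12.011) + 13(1.008) + 14.007 + 15.999
    = 72.066 + 13.104 + 14.007 + 15.999 = 115.176

115.18 g/mol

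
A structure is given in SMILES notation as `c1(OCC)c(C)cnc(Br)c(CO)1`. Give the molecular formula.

C9H12BrNO2

Atom tally by fragment:
  pyridine ring core → C:5 H:5 N:1
  (− 4 ring H displaced by substituents)
  + OC2H5 → C:2 H:5 O:1
  + CH3 → C:1 H:3
  + Br → Br:1
  + CH2OH → C:1 H:3 O:1
Element totals:
  C: 9
  H: 12
  Br: 1
  N: 1
  O: 2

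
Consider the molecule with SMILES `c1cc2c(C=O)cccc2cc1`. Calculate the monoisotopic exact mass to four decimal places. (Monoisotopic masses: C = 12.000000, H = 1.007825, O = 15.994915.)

Atom tally by fragment:
  naphthalene ring system core → C:10 H:8
  (− 1 ring H displaced by substituents)
  + CHO → C:1 H:1 O:1
Element totals:
  C: 11
  H: 8
  O: 1
Molecular formula: C11H8O.
  M = 11(12.0) + 8(1.007825) + 15.994915
    = 132.000000 + 8.062600 + 15.994915 = 156.057515

156.0575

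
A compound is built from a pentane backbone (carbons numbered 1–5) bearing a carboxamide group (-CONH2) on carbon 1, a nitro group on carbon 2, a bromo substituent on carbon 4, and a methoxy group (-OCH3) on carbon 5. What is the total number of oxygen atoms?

4

Atom tally by fragment:
  H2NOCCH2 → C:2 H:4 O:1 N:1
  CH(NO2) → C:1 H:1 N:1 O:2
  CH2 → C:1 H:2
  CH(Br) → C:1 H:1 Br:1
  CH2OCH3 → C:2 H:5 O:1
Element totals:
  C: 7
  H: 13
  Br: 1
  N: 2
  O: 4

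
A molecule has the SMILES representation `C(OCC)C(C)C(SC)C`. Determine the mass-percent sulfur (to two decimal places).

Atom tally by fragment:
  C2H5OCH2 → C:3 H:7 O:1
  CH(CH3) → C:2 H:4
  CH(SCH3) → C:2 H:4 S:1
  CH3 → C:1 H:3
Element totals:
  C: 8
  H: 18
  O: 1
  S: 1
Molecular formula: C8H18OS.
Molar mass = 162.291 g/mol.
Mass from S: 1 × 32.06 = 32.060 g/mol.
%S = 32.060 / 162.291 × 100 = 19.75%.

19.75%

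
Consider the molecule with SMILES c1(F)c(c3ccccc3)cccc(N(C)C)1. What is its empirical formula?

Atom tally by fragment:
  benzene ring core → C:6 H:6
  (− 3 ring H displaced by substituents)
  + F → F:1
  + C6H5 → C:6 H:5
  + N(CH3)2 → N:1 C:2 H:6
Element totals:
  C: 14
  H: 14
  F: 1
  N: 1
Molecular formula: C14H14FN.
gcd of subscripts (14, 1, 14, 1) = 1, so the empirical formula equals the molecular formula.

C14H14FN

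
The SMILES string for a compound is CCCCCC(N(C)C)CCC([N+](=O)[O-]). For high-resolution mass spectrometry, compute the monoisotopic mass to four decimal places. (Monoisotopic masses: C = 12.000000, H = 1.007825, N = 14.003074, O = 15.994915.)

216.1838

Atom tally by fragment:
  CH3 → C:1 H:3
  CH2 → C:1 H:2
  CH2 → C:1 H:2
  CH2 → C:1 H:2
  CH2 → C:1 H:2
  CH(N(CH3)2) → C:3 H:7 N:1
  CH2 → C:1 H:2
  CH2 → C:1 H:2
  CH2NO2 → C:1 H:2 N:1 O:2
Element totals:
  C: 11
  H: 24
  N: 2
  O: 2
Molecular formula: C11H24N2O2.
  M = 11(12.0) + 24(1.007825) + 2(14.003074) + 2(15.994915)
    = 132.000000 + 24.187800 + 28.006148 + 31.989830 = 216.183778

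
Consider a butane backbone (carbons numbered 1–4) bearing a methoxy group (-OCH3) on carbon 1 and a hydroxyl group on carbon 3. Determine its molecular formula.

Atom tally by fragment:
  CH3OCH2 → C:2 H:5 O:1
  CH2 → C:1 H:2
  CH(OH) → C:1 H:2 O:1
  CH3 → C:1 H:3
Element totals:
  C: 5
  H: 12
  O: 2

C5H12O2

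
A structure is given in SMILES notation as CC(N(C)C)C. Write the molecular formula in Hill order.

C5H13N

Atom tally by fragment:
  CH3 → C:1 H:3
  CH(N(CH3)2) → C:3 H:7 N:1
  CH3 → C:1 H:3
Element totals:
  C: 5
  H: 13
  N: 1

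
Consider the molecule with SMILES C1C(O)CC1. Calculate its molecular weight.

Atom tally by fragment:
  cyclobutane ring core → C:4 H:8
  (− 1 ring H displaced by substituents)
  + OH → O:1 H:1
Element totals:
  C: 4
  H: 8
  O: 1
Molecular formula: C4H8O.
  M = 4(12.011) + 8(1.008) + 15.999
    = 48.044 + 8.064 + 15.999 = 72.107

72.11 g/mol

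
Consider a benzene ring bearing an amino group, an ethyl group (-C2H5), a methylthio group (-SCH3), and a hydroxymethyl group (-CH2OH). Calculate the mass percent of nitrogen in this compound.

Atom tally by fragment:
  benzene ring core → C:6 H:6
  (− 4 ring H displaced by substituents)
  + NH2 → N:1 H:2
  + C2H5 → C:2 H:5
  + SCH3 → C:1 H:3 S:1
  + CH2OH → C:1 H:3 O:1
Element totals:
  C: 10
  H: 15
  N: 1
  O: 1
  S: 1
Molecular formula: C10H15NOS.
Molar mass = 197.296 g/mol.
Mass from N: 1 × 14.007 = 14.007 g/mol.
%N = 14.007 / 197.296 × 100 = 7.10%.

7.10%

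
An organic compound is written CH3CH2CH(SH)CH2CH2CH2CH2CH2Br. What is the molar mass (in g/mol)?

Atom tally by fragment:
  CH3 → C:1 H:3
  CH2 → C:1 H:2
  CH(SH) → C:1 H:2 S:1
  CH2 → C:1 H:2
  CH2 → C:1 H:2
  CH2 → C:1 H:2
  CH2 → C:1 H:2
  CH2Br → C:1 H:2 Br:1
Element totals:
  C: 8
  H: 17
  Br: 1
  S: 1
Molecular formula: C8H17BrS.
  M = 8(12.011) + 17(1.008) + 79.904 + 32.06
    = 96.088 + 17.136 + 79.904 + 32.060 = 225.188

225.19 g/mol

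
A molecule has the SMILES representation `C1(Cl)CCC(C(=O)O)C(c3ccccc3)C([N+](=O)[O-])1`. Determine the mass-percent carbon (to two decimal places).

Atom tally by fragment:
  cyclohexane ring core → C:6 H:12
  (− 4 ring H displaced by substituents)
  + Cl → Cl:1
  + COOH → C:1 H:1 O:2
  + C6H5 → C:6 H:5
  + NO2 → N:1 O:2
Element totals:
  C: 13
  H: 14
  Cl: 1
  N: 1
  O: 4
Molecular formula: C13H14ClNO4.
Molar mass = 283.708 g/mol.
Mass from C: 13 × 12.011 = 156.143 g/mol.
%C = 156.143 / 283.708 × 100 = 55.04%.

55.04%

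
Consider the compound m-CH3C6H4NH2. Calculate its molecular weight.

Atom tally by fragment:
  benzene ring core → C:6 H:6
  (− 2 ring H displaced by substituents)
  + CH3 → C:1 H:3
  + NH2 → N:1 H:2
Element totals:
  C: 7
  H: 9
  N: 1
Molecular formula: C7H9N.
  M = 7(12.011) + 9(1.008) + 14.007
    = 84.077 + 9.072 + 14.007 = 107.156

107.16 g/mol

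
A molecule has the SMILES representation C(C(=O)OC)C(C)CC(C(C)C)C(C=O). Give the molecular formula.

Atom tally by fragment:
  CH3OOCCH2 → C:3 H:5 O:2
  CH(CH3) → C:2 H:4
  CH2 → C:1 H:2
  CH(CH(CH3)2) → C:4 H:8
  CH2CHO → C:2 H:3 O:1
Element totals:
  C: 12
  H: 22
  O: 3

C12H22O3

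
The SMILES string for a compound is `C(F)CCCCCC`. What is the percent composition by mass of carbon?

Atom tally by fragment:
  FCH2 → C:1 H:2 F:1
  CH2 → C:1 H:2
  CH2 → C:1 H:2
  CH2 → C:1 H:2
  CH2 → C:1 H:2
  CH2 → C:1 H:2
  CH3 → C:1 H:3
Element totals:
  C: 7
  H: 15
  F: 1
Molecular formula: C7H15F.
Molar mass = 118.195 g/mol.
Mass from C: 7 × 12.011 = 84.077 g/mol.
%C = 84.077 / 118.195 × 100 = 71.13%.

71.13%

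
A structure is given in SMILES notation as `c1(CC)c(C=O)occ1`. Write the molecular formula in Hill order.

Atom tally by fragment:
  furan ring core → C:4 H:4 O:1
  (− 2 ring H displaced by substituents)
  + C2H5 → C:2 H:5
  + CHO → C:1 H:1 O:1
Element totals:
  C: 7
  H: 8
  O: 2

C7H8O2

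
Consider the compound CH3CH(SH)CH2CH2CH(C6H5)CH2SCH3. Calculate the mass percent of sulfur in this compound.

Atom tally by fragment:
  CH3 → C:1 H:3
  CH(SH) → C:1 H:2 S:1
  CH2 → C:1 H:2
  CH2 → C:1 H:2
  CH(C6H5) → C:7 H:6
  CH2SCH3 → C:2 H:5 S:1
Element totals:
  C: 13
  H: 20
  S: 2
Molecular formula: C13H20S2.
Molar mass = 240.423 g/mol.
Mass from S: 2 × 32.06 = 64.120 g/mol.
%S = 64.120 / 240.423 × 100 = 26.67%.

26.67%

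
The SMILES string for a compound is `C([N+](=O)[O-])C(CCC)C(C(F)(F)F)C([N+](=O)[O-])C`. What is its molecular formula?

C9H15F3N2O4

Atom tally by fragment:
  O2NCH2 → C:1 H:2 N:1 O:2
  CH(CH2CH2CH3) → C:4 H:8
  CH(CF3) → C:2 H:1 F:3
  CH(NO2) → C:1 H:1 N:1 O:2
  CH3 → C:1 H:3
Element totals:
  C: 9
  H: 15
  F: 3
  N: 2
  O: 4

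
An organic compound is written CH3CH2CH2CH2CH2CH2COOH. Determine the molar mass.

Atom tally by fragment:
  CH3 → C:1 H:3
  CH2 → C:1 H:2
  CH2 → C:1 H:2
  CH2 → C:1 H:2
  CH2 → C:1 H:2
  CH2COOH → C:2 H:3 O:2
Element totals:
  C: 7
  H: 14
  O: 2
Molecular formula: C7H14O2.
  M = 7(12.011) + 14(1.008) + 2(15.999)
    = 84.077 + 14.112 + 31.998 = 130.187

130.19 g/mol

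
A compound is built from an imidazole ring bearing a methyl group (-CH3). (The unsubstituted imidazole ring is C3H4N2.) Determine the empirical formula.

Atom tally by fragment:
  imidazole ring core → C:3 H:4 N:2
  (− 1 ring H displaced by substituents)
  + CH3 → C:1 H:3
Element totals:
  C: 4
  H: 6
  N: 2
Molecular formula: C4H6N2.
gcd of subscripts = 2; dividing each by 2:
  C: 4/2 = 2
  H: 6/2 = 3
  N: 2/2 = 1

C2H3N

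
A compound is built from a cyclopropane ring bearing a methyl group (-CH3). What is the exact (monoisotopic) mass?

56.0626

Atom tally by fragment:
  cyclopropane ring core → C:3 H:6
  (− 1 ring H displaced by substituents)
  + CH3 → C:1 H:3
Element totals:
  C: 4
  H: 8
Molecular formula: C4H8.
  M = 4(12.0) + 8(1.007825)
    = 48.000000 + 8.062600 = 56.062600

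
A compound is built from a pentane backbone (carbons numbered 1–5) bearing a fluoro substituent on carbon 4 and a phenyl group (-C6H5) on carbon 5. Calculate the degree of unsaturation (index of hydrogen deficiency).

Atom tally by fragment:
  CH3 → C:1 H:3
  CH2 → C:1 H:2
  CH2 → C:1 H:2
  CH(F) → C:1 H:1 F:1
  CH2C6H5 → C:7 H:7
Element totals:
  C: 11
  H: 15
  F: 1
Molecular formula: C11H15F.
DoU = (2C + 2 + N − H − X) / 2 = (2·11 + 2 + 0 − 15 − 1) / 2 = 4.

4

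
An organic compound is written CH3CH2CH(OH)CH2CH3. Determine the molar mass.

88.15 g/mol

Element totals:
  C: 5
  H: 12
  O: 1
Molecular formula: C5H12O.
  M = 5(12.011) + 12(1.008) + 15.999
    = 60.055 + 12.096 + 15.999 = 88.150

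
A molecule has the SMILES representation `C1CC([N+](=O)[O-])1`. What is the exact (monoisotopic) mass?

87.0320

Atom tally by fragment:
  cyclopropane ring core → C:3 H:6
  (− 1 ring H displaced by substituents)
  + NO2 → N:1 O:2
Element totals:
  C: 3
  H: 5
  N: 1
  O: 2
Molecular formula: C3H5NO2.
  M = 3(12.0) + 5(1.007825) + 14.003074 + 2(15.994915)
    = 36.000000 + 5.039125 + 14.003074 + 31.989830 = 87.032029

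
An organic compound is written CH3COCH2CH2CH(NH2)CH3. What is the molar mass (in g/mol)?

115.18 g/mol

Element totals:
  C: 6
  H: 13
  N: 1
  O: 1
Molecular formula: C6H13NO.
  M = 6(12.011) + 13(1.008) + 14.007 + 15.999
    = 72.066 + 13.104 + 14.007 + 15.999 = 115.176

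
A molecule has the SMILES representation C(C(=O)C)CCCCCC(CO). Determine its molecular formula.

C10H20O2

Atom tally by fragment:
  CH3COCH2 → C:3 H:5 O:1
  CH2 → C:1 H:2
  CH2 → C:1 H:2
  CH2 → C:1 H:2
  CH2 → C:1 H:2
  CH2 → C:1 H:2
  CH2CH2OH → C:2 H:5 O:1
Element totals:
  C: 10
  H: 20
  O: 2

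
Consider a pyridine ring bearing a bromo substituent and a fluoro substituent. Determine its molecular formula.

C5H3BrFN

Atom tally by fragment:
  pyridine ring core → C:5 H:5 N:1
  (− 2 ring H displaced by substituents)
  + Br → Br:1
  + F → F:1
Element totals:
  C: 5
  H: 3
  Br: 1
  F: 1
  N: 1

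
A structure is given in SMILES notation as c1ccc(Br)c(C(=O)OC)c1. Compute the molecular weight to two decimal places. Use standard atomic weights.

215.05 g/mol

Atom tally by fragment:
  benzene ring core → C:6 H:6
  (− 2 ring H displaced by substituents)
  + Br → Br:1
  + COOCH3 → C:2 H:3 O:2
Element totals:
  C: 8
  H: 7
  Br: 1
  O: 2
Molecular formula: C8H7BrO2.
  M = 8(12.011) + 7(1.008) + 79.904 + 2(15.999)
    = 96.088 + 7.056 + 79.904 + 31.998 = 215.046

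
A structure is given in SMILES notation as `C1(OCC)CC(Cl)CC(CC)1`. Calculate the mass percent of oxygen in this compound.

9.06%

Atom tally by fragment:
  cyclopentane ring core → C:5 H:10
  (− 3 ring H displaced by substituents)
  + OC2H5 → C:2 H:5 O:1
  + Cl → Cl:1
  + C2H5 → C:2 H:5
Element totals:
  C: 9
  H: 17
  Cl: 1
  O: 1
Molecular formula: C9H17ClO.
Molar mass = 176.684 g/mol.
Mass from O: 1 × 15.999 = 15.999 g/mol.
%O = 15.999 / 176.684 × 100 = 9.06%.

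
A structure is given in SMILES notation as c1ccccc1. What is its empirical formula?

CH

Atom tally by fragment:
  benzene ring core → C:6 H:6
Element totals:
  C: 6
  H: 6
Molecular formula: C6H6.
gcd of subscripts = 6; dividing each by 6:
  C: 6/6 = 1
  H: 6/6 = 1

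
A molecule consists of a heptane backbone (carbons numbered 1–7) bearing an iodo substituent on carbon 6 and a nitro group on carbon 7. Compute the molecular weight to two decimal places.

Atom tally by fragment:
  CH3 → C:1 H:3
  CH2 → C:1 H:2
  CH2 → C:1 H:2
  CH2 → C:1 H:2
  CH2 → C:1 H:2
  CH(I) → C:1 H:1 I:1
  CH2NO2 → C:1 H:2 N:1 O:2
Element totals:
  C: 7
  H: 14
  I: 1
  N: 1
  O: 2
Molecular formula: C7H14INO2.
  M = 7(12.011) + 14(1.008) + 126.904 + 14.007 + 2(15.999)
    = 84.077 + 14.112 + 126.904 + 14.007 + 31.998 = 271.098

271.10 g/mol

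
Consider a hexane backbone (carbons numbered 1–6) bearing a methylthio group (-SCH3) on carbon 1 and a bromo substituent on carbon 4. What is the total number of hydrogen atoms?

15

Atom tally by fragment:
  CH3SCH2 → C:2 H:5 S:1
  CH2 → C:1 H:2
  CH2 → C:1 H:2
  CH(Br) → C:1 H:1 Br:1
  CH2 → C:1 H:2
  CH3 → C:1 H:3
Element totals:
  C: 7
  H: 15
  Br: 1
  S: 1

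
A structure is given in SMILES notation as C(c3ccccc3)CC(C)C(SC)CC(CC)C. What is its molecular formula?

Atom tally by fragment:
  C6H5CH2 → C:7 H:7
  CH2 → C:1 H:2
  CH(CH3) → C:2 H:4
  CH(SCH3) → C:2 H:4 S:1
  CH2 → C:1 H:2
  CH(C2H5) → C:3 H:6
  CH3 → C:1 H:3
Element totals:
  C: 17
  H: 28
  S: 1

C17H28S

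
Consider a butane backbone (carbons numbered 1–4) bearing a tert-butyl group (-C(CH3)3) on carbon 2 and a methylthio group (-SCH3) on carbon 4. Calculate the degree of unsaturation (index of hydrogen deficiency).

Atom tally by fragment:
  CH3 → C:1 H:3
  CH(C(CH3)3) → C:5 H:10
  CH2 → C:1 H:2
  CH2SCH3 → C:2 H:5 S:1
Element totals:
  C: 9
  H: 20
  S: 1
Molecular formula: C9H20S.
DoU = (2C + 2 + N − H − X) / 2 = (2·9 + 2 + 0 − 20 − 0) / 2 = 0.

0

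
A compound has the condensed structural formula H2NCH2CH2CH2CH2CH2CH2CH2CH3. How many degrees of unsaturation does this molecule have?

0

Element totals:
  C: 8
  H: 19
  N: 1
Molecular formula: C8H19N.
DoU = (2C + 2 + N − H − X) / 2 = (2·8 + 2 + 1 − 19 − 0) / 2 = 0.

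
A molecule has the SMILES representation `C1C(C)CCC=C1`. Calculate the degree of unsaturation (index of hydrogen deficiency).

Atom tally by fragment:
  cyclohexene ring core → C:6 H:10
  (− 1 ring H displaced by substituents)
  + CH3 → C:1 H:3
Element totals:
  C: 7
  H: 12
Molecular formula: C7H12.
DoU = (2C + 2 + N − H − X) / 2 = (2·7 + 2 + 0 − 12 − 0) / 2 = 2.

2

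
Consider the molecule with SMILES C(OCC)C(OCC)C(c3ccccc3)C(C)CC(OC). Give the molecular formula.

C18H30O3

Atom tally by fragment:
  C2H5OCH2 → C:3 H:7 O:1
  CH(OC2H5) → C:3 H:6 O:1
  CH(C6H5) → C:7 H:6
  CH(CH3) → C:2 H:4
  CH2 → C:1 H:2
  CH2OCH3 → C:2 H:5 O:1
Element totals:
  C: 18
  H: 30
  O: 3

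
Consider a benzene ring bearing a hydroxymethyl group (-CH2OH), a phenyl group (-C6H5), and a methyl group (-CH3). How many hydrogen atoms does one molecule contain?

14

Atom tally by fragment:
  benzene ring core → C:6 H:6
  (− 3 ring H displaced by substituents)
  + CH2OH → C:1 H:3 O:1
  + C6H5 → C:6 H:5
  + CH3 → C:1 H:3
Element totals:
  C: 14
  H: 14
  O: 1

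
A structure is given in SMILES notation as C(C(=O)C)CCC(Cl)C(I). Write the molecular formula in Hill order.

C7H12ClIO

Atom tally by fragment:
  CH3COCH2 → C:3 H:5 O:1
  CH2 → C:1 H:2
  CH2 → C:1 H:2
  CH(Cl) → C:1 H:1 Cl:1
  CH2I → C:1 H:2 I:1
Element totals:
  C: 7
  H: 12
  Cl: 1
  I: 1
  O: 1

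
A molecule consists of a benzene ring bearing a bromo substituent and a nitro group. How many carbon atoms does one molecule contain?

6

Atom tally by fragment:
  benzene ring core → C:6 H:6
  (− 2 ring H displaced by substituents)
  + Br → Br:1
  + NO2 → N:1 O:2
Element totals:
  C: 6
  H: 4
  Br: 1
  N: 1
  O: 2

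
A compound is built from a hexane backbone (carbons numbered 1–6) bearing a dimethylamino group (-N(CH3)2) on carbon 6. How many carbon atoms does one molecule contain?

8

Atom tally by fragment:
  CH3 → C:1 H:3
  CH2 → C:1 H:2
  CH2 → C:1 H:2
  CH2 → C:1 H:2
  CH2 → C:1 H:2
  CH2N(CH3)2 → C:3 H:8 N:1
Element totals:
  C: 8
  H: 19
  N: 1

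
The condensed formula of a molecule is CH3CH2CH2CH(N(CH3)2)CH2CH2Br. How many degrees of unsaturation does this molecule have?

0

Element totals:
  C: 8
  H: 18
  Br: 1
  N: 1
Molecular formula: C8H18BrN.
DoU = (2C + 2 + N − H − X) / 2 = (2·8 + 2 + 1 − 18 − 1) / 2 = 0.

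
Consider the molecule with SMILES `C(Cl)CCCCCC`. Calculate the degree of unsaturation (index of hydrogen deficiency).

Atom tally by fragment:
  ClCH2 → C:1 H:2 Cl:1
  CH2 → C:1 H:2
  CH2 → C:1 H:2
  CH2 → C:1 H:2
  CH2 → C:1 H:2
  CH2 → C:1 H:2
  CH3 → C:1 H:3
Element totals:
  C: 7
  H: 15
  Cl: 1
Molecular formula: C7H15Cl.
DoU = (2C + 2 + N − H − X) / 2 = (2·7 + 2 + 0 − 15 − 1) / 2 = 0.

0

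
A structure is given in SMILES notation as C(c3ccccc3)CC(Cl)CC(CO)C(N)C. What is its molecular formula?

Atom tally by fragment:
  C6H5CH2 → C:7 H:7
  CH2 → C:1 H:2
  CH(Cl) → C:1 H:1 Cl:1
  CH2 → C:1 H:2
  CH(CH2OH) → C:2 H:4 O:1
  CH(NH2) → C:1 H:3 N:1
  CH3 → C:1 H:3
Element totals:
  C: 14
  H: 22
  Cl: 1
  N: 1
  O: 1

C14H22ClNO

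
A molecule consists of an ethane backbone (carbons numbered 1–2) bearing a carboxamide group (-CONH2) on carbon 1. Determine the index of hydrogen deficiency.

Atom tally by fragment:
  H2NOCCH2 → C:2 H:4 O:1 N:1
  CH3 → C:1 H:3
Element totals:
  C: 3
  H: 7
  N: 1
  O: 1
Molecular formula: C3H7NO.
DoU = (2C + 2 + N − H − X) / 2 = (2·3 + 2 + 1 − 7 − 0) / 2 = 1.

1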